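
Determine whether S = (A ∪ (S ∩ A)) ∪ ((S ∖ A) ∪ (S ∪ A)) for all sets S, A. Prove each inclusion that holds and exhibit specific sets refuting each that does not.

Only the forward inclusion holds.

Forward inclusion. Let x ∈ S. Then either x ∈ S and x ∉ A; or x ∈ S ∩ A. In each case x ∈ (A ∪ (S ∩ A)) ∪ ((S ∖ A) ∪ (S ∪ A)), so S ⊆ (A ∪ (S ∩ A)) ∪ ((S ∖ A) ∪ (S ∪ A)).

Reverse inclusion. This inclusion fails. Take S = ∅, A = {1}; then 1 ∈ (A ∪ (S ∩ A)) ∪ ((S ∖ A) ∪ (S ∪ A)) but 1 ∉ S.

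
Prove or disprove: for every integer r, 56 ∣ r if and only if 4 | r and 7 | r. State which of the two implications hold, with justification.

Only the forward implication holds.

[⇐] This fails: take r = 28. Both 4 ∣ 28 and 7 ∣ 28, yet 28 is not a multiple of 56 (since 28 = 0·56 + 28), so 56 ∤ 28.

[⇒] If 56 ∣ r, write r = 56q. Since 56 = 14·4, r = 4·(14q), so 4 ∣ r; and since 56 = 8·7, r = 7·(8q), so 7 ∣ r.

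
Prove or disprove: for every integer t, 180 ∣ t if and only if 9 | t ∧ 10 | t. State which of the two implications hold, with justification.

Forward direction. If 180 ∣ t, write t = 180q. Since 180 = 20·9, t = 9·(20q), so 9 ∣ t; and since 180 = 18·10, t = 10·(18q), so 10 ∣ t.

Converse. This fails: take t = 90. Both 9 ∣ 90 and 10 ∣ 90, yet 90 is not a multiple of 180 (since 90 = 0·180 + 90), so 180 ∤ 90.

(⇒) holds; (⇐) fails.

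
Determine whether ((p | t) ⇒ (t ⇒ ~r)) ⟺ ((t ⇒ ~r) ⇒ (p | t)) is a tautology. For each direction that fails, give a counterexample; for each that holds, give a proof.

Neither implication holds.

[⇒] This fails. Under t = F, p = F, r = F, the left side is true but the right side is false.

[⇐] This fails. Under t = T, p = F, r = T, the left side is false but the right side is true.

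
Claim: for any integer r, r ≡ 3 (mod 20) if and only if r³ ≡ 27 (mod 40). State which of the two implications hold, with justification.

Only the converse holds.

(⇒) This fails: take r = 23. Then 23 ≡ 3 (mod 20), but 23³ = 12167 ≡ 7 (mod 40), not 27.

(⇐) Conversely, the residues r modulo 40 with r³ ≡ 27 (mod 40) are exactly {3}, and each is ≡ 3 (mod 20).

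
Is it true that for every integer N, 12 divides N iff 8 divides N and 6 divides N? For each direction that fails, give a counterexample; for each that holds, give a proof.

(←) Suppose 8 ∣ N and 6 ∣ N. Any common multiple of 8 and 6 is a multiple of their lcm; here lcm(8, 6) = 8·6/gcd(8, 6) = 48/2 = 24, so 24 ∣ N. Since 12 ∣ 24, it follows that 12 ∣ N.

(→) This fails: take N = 12. Certainly 12 ∣ 12, but 8 ∤ 12.

The forward direction fails; the converse holds.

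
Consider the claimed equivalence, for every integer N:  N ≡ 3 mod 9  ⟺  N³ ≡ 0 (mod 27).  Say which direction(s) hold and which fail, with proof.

Only the forward direction holds.

[⇒] Suppose N ≡ 3 (mod 9). Working modulo 27, N ∈ {3, 12, 21}; for each such r, r³ ≡ 0 (mod 27).

[⇐] This fails: take N = 0. Then 0³ = 0 ≡ 0 (mod 27), yet 0 ≡ 0 (mod 9), not 3.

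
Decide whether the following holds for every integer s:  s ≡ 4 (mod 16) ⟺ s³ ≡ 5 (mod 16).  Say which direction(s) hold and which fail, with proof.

(⟹) This fails: take s = 4. Then 4 ≡ 4 (mod 16), but 4³ = 64 ≡ 0 (mod 16), not 5.

(⟸) This fails: take s = 13. Then 13³ = 2197 ≡ 5 (mod 16), yet 13 ≡ 13 (mod 16), not 4.

Neither implication holds.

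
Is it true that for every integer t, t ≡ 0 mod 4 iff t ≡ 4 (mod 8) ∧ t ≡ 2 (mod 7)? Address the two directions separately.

Only the reverse direction holds.

Converse. If t ≡ 4 (mod 8) and t ≡ 2 (mod 7), then by the Chinese remainder theorem t ≡ 44 (mod 56). Since 44 ≡ 0 (mod 4) and 4 ∣ 56, we get t ≡ 0 (mod 4).

Forward direction. This fails: t = 0 gives 0 ≡ 0 (mod 4) but 0 ≡ 0 (mod 8), so the conjunction on the right does not hold.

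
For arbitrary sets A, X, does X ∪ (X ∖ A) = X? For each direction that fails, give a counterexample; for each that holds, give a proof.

Both inclusions hold.

(⊆) Let x ∈ X ∪ (X ∖ A). Then either x ∈ X and x ∉ A; or x ∈ A ∩ X. In each case x ∈ X, so X ∪ (X ∖ A) ⊆ X.

(⊇) Let x ∈ X. Then either x ∈ X and x ∉ A; or x ∈ A ∩ X. In each case x ∈ X ∪ (X ∖ A), so X ⊆ X ∪ (X ∖ A).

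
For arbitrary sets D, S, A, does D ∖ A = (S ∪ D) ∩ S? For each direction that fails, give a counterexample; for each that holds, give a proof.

(⊆) fails and (⊇) fails.

(⟹) This inclusion fails. Take D = {1}, S = ∅, A = ∅; then 1 ∈ D ∖ A but 1 ∉ (S ∪ D) ∩ S.

(⟸) This inclusion fails. Take D = ∅, S = {1}, A = ∅; then 1 ∈ (S ∪ D) ∩ S but 1 ∉ D ∖ A.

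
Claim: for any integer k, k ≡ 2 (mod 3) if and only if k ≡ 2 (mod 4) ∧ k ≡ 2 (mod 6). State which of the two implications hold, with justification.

(⟹) This fails: k = 8 gives 8 ≡ 2 (mod 3) but 8 ≡ 0 (mod 4), so the conjunction on the right does not hold.

(⟸) Conversely, if k ≡ 2 (mod 4) and k ≡ 2 (mod 6), then by the Chinese remainder theorem k ≡ 2 (mod 12). Since 2 ≡ 2 (mod 3) and 3 ∣ 12, we get k ≡ 2 (mod 3).

The forward direction fails; the converse holds.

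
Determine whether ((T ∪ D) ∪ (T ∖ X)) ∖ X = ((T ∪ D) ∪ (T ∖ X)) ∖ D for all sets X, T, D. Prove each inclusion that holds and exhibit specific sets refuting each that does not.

(⊆) fails and (⊇) fails.

(⟹) This inclusion fails. Take X = ∅, T = ∅, D = {1}; then 1 ∈ ((T ∪ D) ∪ (T ∖ X)) ∖ X but 1 ∉ ((T ∪ D) ∪ (T ∖ X)) ∖ D.

(⟸) This inclusion fails. Take X = {1}, T = {1}, D = ∅; then 1 ∈ ((T ∪ D) ∪ (T ∖ X)) ∖ D but 1 ∉ ((T ∪ D) ∪ (T ∖ X)) ∖ X.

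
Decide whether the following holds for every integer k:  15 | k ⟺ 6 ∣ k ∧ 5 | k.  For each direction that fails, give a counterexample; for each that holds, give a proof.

(⟹) This fails: take k = 15. Certainly 15 ∣ 15, but 6 ∤ 15.

(⟸) Suppose 6 ∣ k and 5 ∣ k. Any common multiple of 6 and 5 is a multiple of their lcm; here gcd(6, 5) = 1, so lcm(6, 5) = 6·5 = 30, so 30 ∣ k. Since 15 ∣ 30, it follows that 15 ∣ k.

(⇒) fails; (⇐) holds.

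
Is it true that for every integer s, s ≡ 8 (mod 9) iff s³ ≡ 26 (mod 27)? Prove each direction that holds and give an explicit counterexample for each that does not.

Both directions hold; the statement is true.

(⇐) The residues r modulo 27 with r³ ≡ 26 (mod 27) are exactly {8, 17, 26}, and each is ≡ 8 (mod 9).

(⇒) Suppose s ≡ 8 (mod 9). Working modulo 27, s ∈ {8, 17, 26}; for each such r, r³ ≡ 26 (mod 27).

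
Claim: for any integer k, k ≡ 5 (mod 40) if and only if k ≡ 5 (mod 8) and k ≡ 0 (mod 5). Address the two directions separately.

(→) Suppose k ≡ 5 (mod 40); write k = 40j + 5. Since 8 ∣ 40, reducing mod 8 gives k ≡ 5 (mod 8); since 5 ∣ 40, reducing mod 5 gives k ≡ 5 ≡ 0 (mod 5).

(←) Conversely, if k ≡ 5 (mod 8) and k ≡ 0 (mod 5), then by the Chinese remainder theorem k ≡ 5 (mod 40). This is exactly k ≡ 5 (mod 40).

Equivalent; both directions hold.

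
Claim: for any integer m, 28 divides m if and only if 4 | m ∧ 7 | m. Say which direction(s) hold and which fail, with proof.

(⇒) If 28 ∣ m, write m = 28q. Since 28 = 7·4, m = 4·(7q), so 4 ∣ m; and since 28 = 4·7, m = 7·(4q), so 7 ∣ m.

(⇐) Suppose 4 ∣ m and 7 ∣ m. Any common multiple of 4 and 7 is a multiple of their lcm; here gcd(4, 7) = 1, so lcm(4, 7) = 4·7 = 28, so 28 ∣ m.

Both implications hold.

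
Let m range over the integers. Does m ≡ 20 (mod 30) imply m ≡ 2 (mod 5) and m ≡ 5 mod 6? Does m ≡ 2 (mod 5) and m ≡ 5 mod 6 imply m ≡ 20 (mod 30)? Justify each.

Forward direction. This fails: m = 20 gives 20 ≡ 20 (mod 30) but 20 ≡ 0 (mod 5), so the conjunction on the right does not hold.

Converse. This fails: m = 17 satisfies both congruences on the right (17 ≡ 2 mod 5 and 17 ≡ 5 mod 6) yet 17 ≡ 17 (mod 30), not 20.

(⇒) fails and (⇐) fails.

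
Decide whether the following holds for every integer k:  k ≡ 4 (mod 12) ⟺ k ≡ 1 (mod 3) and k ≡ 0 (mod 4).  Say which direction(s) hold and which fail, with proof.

Both directions hold.

[⇒] Suppose k ≡ 4 (mod 12); write k = 12j + 4. Since 3 ∣ 12, reducing mod 3 gives k ≡ 4 ≡ 1 (mod 3); since 4 ∣ 12, reducing mod 4 gives k ≡ 4 ≡ 0 (mod 4).

[⇐] Conversely, if k ≡ 1 (mod 3) and k ≡ 0 (mod 4), then by the Chinese remainder theorem k ≡ 4 (mod 12). This is exactly k ≡ 4 (mod 12).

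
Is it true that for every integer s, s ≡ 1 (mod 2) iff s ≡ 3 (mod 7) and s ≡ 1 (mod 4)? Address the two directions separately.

(⇒) fails; (⇐) holds.

Forward direction. This fails: s = 1 gives 1 ≡ 1 (mod 2) but 1 ≡ 1 (mod 7), so the conjunction on the right does not hold.

Converse. If s ≡ 3 (mod 7) and s ≡ 1 (mod 4), then by the Chinese remainder theorem s ≡ 17 (mod 28). Since 17 ≡ 1 (mod 2) and 2 ∣ 28, we get s ≡ 1 (mod 2).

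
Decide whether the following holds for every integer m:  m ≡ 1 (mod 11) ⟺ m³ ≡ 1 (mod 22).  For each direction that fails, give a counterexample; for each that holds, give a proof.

[⇒] This fails: take m = 12. Then 12 ≡ 1 (mod 11), but 12³ = 1728 ≡ 12 (mod 22), not 1.

[⇐] Conversely, the residues r modulo 22 with r³ ≡ 1 (mod 22) are exactly {1}, and each is ≡ 1 (mod 11).

(⇒) fails; (⇐) holds.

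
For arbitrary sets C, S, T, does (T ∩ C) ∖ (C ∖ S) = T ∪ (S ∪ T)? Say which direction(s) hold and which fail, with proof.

Only the forward inclusion holds.

(⊇) This inclusion fails. Take C = ∅, S = {1}, T = ∅; then 1 ∈ T ∪ (S ∪ T) but 1 ∉ (T ∩ C) ∖ (C ∖ S).

(⊆) Let x ∈ (T ∩ C) ∖ (C ∖ S). Then x ∈ C ∩ S ∩ T, from which x ∈ T ∪ (S ∪ T).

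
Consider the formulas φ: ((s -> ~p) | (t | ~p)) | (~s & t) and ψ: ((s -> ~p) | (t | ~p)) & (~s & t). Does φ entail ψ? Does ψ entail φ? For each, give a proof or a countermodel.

(⇒) fails; (⇐) holds.

[⇒] This fails. Under p = F, s = F, t = F, the left side is true but the right side is false.

[⇐] Assume the antecedent. If p is true, the antecedent forces (p = T, s = F, t = T), and the consequent holds there. If p is false, the consequent reduces to true regardless of the other variables. Either way the consequent holds.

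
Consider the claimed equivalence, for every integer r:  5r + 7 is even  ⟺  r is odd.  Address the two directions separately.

Forward direction. Suppose 5r + 7 is even. Since 5 is odd, 5r and r have the same parity, so 5r + 7 ≡ r + 7 (mod 2). As 7 is odd, 5r + 7 is even exactly when r is odd. Thus r is odd.

Converse. Suppose r is odd; write r = 2j + 1. Then 5r + 7 = 5·(2j + 1) + 7 = 2·5j + 12, which is even.

The biconditional holds.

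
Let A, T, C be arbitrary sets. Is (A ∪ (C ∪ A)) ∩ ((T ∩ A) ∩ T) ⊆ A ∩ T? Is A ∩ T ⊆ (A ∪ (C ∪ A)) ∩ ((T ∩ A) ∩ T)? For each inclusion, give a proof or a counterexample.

Reverse inclusion. Let x ∈ A ∩ T. Then either x ∈ A ∩ T and x ∉ C; or x ∈ A ∩ T ∩ C. In each case x ∈ (A ∪ (C ∪ A)) ∩ ((T ∩ A) ∩ T), so A ∩ T ⊆ (A ∪ (C ∪ A)) ∩ ((T ∩ A) ∩ T).

Forward inclusion. Let x ∈ (A ∪ (C ∪ A)) ∩ ((T ∩ A) ∩ T). Then either x ∈ A ∩ T and x ∉ C; or x ∈ A ∩ T ∩ C. In each case x ∈ A ∩ T, so (A ∪ (C ∪ A)) ∩ ((T ∩ A) ∩ T) ⊆ A ∩ T.

Both inclusions hold; the sets are equal.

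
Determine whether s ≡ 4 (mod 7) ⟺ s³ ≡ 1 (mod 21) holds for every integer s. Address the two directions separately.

(⇒) fails and (⇐) fails.

(⇒) This fails: take s = 11. Then 11 ≡ 4 (mod 7), but 11³ = 1331 ≡ 8 (mod 21), not 1.

(⇐) This fails: take s = 1. Then 1³ = 1 ≡ 1 (mod 21), yet 1 ≡ 1 (mod 7), not 4.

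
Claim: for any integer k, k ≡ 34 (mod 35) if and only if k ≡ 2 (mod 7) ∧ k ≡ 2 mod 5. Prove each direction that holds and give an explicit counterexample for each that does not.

Neither direction holds.

(⟹) This fails: k = 34 gives 34 ≡ 34 (mod 35) but 34 ≡ 6 (mod 7), so the conjunction on the right does not hold.

(⟸) This fails: k = 2 satisfies both congruences on the right (2 ≡ 2 mod 7 and 2 ≡ 2 mod 5) yet 2 ≡ 2 (mod 35), not 34.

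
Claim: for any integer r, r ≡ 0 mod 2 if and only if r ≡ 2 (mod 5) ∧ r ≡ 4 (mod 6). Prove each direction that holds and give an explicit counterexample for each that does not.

Only the reverse direction holds.

Forward direction. This fails: r = 0 gives 0 ≡ 0 (mod 2) but 0 ≡ 0 (mod 5), so the conjunction on the right does not hold.

Converse. If r ≡ 2 (mod 5) and r ≡ 4 (mod 6), then by the Chinese remainder theorem r ≡ 22 (mod 30). Since 22 ≡ 0 (mod 2) and 2 ∣ 30, we get r ≡ 0 (mod 2).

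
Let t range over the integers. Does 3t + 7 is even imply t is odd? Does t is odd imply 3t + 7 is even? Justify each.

(⟹) Suppose 3t + 7 is even. Since 3 is odd, 3t and t have the same parity, so 3t + 7 ≡ t + 7 (mod 2). As 7 is odd, 3t + 7 is even exactly when t is odd. Thus t is odd.

(⟸) Conversely, suppose t is odd; write t = 2j + 1. Then 3t + 7 = 3·(2j + 1) + 7 = 2·3j + 10, which is even.

Both directions hold; the statement is true.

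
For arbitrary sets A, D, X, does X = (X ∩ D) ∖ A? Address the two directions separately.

The sets are not equal: only the reverse inclusion holds.

(⊆) This inclusion fails. Take A = ∅, D = ∅, X = {1}; then 1 ∈ X but 1 ∉ (X ∩ D) ∖ A.

(⊇) Let x ∈ (X ∩ D) ∖ A. Then x ∈ D ∩ X and x ∉ A, from which x ∈ X.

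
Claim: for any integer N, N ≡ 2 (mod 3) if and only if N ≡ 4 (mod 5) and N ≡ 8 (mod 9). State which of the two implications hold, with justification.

Not equivalent: only (⇐) holds.

Converse. If N ≡ 4 (mod 5) and N ≡ 8 (mod 9), then by the Chinese remainder theorem N ≡ 44 (mod 45). Since 44 ≡ 2 (mod 3) and 3 ∣ 45, we get N ≡ 2 (mod 3).

Forward direction. This fails: N = 32 gives 32 ≡ 2 (mod 3) but 32 ≡ 2 (mod 5), so the conjunction on the right does not hold.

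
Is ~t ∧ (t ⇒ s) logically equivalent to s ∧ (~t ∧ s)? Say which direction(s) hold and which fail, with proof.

(→) This fails. Under s = F, t = F, the left side is true but the right side is false.

(←) Assume the antecedent. If s is true, the antecedent forces (s = T, t = F), and ~t ∧ (t ⇒ s) holds there. If s is false, the antecedent cannot hold. Either way ~t ∧ (t ⇒ s) holds.

(⇒) fails; (⇐) holds.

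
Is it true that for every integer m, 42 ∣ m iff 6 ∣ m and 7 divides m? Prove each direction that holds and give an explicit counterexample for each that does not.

Forward direction. If 42 ∣ m, write m = 42q. Since 42 = 7·6, m = 6·(7q), so 6 ∣ m; and since 42 = 6·7, m = 7·(6q), so 7 ∣ m.

Converse. Suppose 6 ∣ m and 7 ∣ m. Any common multiple of 6 and 7 is a multiple of their lcm; here gcd(6, 7) = 1, so lcm(6, 7) = 6·7 = 42, so 42 ∣ m.

The biconditional holds.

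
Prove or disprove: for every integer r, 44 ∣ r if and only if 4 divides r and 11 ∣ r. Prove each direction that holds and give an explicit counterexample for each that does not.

Equivalent; both directions hold.

Forward direction. If 44 ∣ r, write r = 44q. Since 44 = 11·4, r = 4·(11q), so 4 ∣ r; and since 44 = 4·11, r = 11·(4q), so 11 ∣ r.

Converse. Suppose 4 ∣ r and 11 ∣ r. Any common multiple of 4 and 11 is a multiple of their lcm; here gcd(4, 11) = 1, so lcm(4, 11) = 4·11 = 44, so 44 ∣ r.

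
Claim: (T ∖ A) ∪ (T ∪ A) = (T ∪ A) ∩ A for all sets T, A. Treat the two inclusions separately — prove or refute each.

The sets are not equal: only the reverse inclusion holds.

Forward inclusion. This inclusion fails. Take T = {1}, A = ∅; then 1 ∈ (T ∖ A) ∪ (T ∪ A) but 1 ∉ (T ∪ A) ∩ A.

Reverse inclusion. Let x ∈ (T ∪ A) ∩ A. Then either x ∈ A and x ∉ T; or x ∈ T ∩ A. In each case x ∈ (T ∖ A) ∪ (T ∪ A), so (T ∪ A) ∩ A ⊆ (T ∖ A) ∪ (T ∪ A).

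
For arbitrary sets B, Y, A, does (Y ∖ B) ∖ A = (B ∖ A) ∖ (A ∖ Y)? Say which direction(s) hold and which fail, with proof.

(⟹) This inclusion fails. Take B = ∅, Y = {1}, A = ∅; then 1 ∈ (Y ∖ B) ∖ A but 1 ∉ (B ∖ A) ∖ (A ∖ Y).

(⟸) This inclusion fails. Take B = {1}, Y = ∅, A = ∅; then 1 ∈ (B ∖ A) ∖ (A ∖ Y) but 1 ∉ (Y ∖ B) ∖ A.

Both inclusions fail.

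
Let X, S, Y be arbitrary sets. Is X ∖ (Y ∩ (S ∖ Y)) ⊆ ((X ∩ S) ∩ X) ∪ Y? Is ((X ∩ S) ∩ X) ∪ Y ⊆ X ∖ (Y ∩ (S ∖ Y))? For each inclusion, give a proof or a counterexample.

Both inclusions fail.

(⊆) This inclusion fails. Take X = {1}, S = ∅, Y = ∅; then 1 ∈ X ∖ (Y ∩ (S ∖ Y)) but 1 ∉ ((X ∩ S) ∩ X) ∪ Y.

(⊇) This inclusion fails. Take X = ∅, S = ∅, Y = {1}; then 1 ∈ ((X ∩ S) ∩ X) ∪ Y but 1 ∉ X ∖ (Y ∩ (S ∖ Y)).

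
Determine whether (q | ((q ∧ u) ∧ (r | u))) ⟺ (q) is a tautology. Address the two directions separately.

Both implications hold.

(⇒) Assume the antecedent. If u is true, the antecedent forces (u = T, r = F, q = T) or (u = T, r = T, q = T), and q holds there. If u is false, the antecedent forces (u = F, r = F, q = T) or (u = F, r = T, q = T), and q holds there. Either way q holds.

(⇐) Assume the antecedent. If u is true, the antecedent forces (u = T, r = F, q = T) or (u = T, r = T, q = T), and q | ((q ∧ u) ∧ (r | u)) holds there. If u is false, the antecedent forces (u = F, r = F, q = T) or (u = F, r = T, q = T), and q | ((q ∧ u) ∧ (r | u)) holds there. Either way q | ((q ∧ u) ∧ (r | u)) holds.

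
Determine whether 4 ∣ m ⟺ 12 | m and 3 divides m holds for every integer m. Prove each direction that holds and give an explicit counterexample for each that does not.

Forward direction. This fails: take m = 4. Certainly 4 ∣ 4, but 12 ∤ 4.

Converse. Suppose 12 ∣ m and 3 ∣ m. Any common multiple of 12 and 3 is a multiple of their lcm; here lcm(12, 3) = 12·3/gcd(12, 3) = 36/3 = 12, so 12 ∣ m. Since 4 ∣ 12, it follows that 4 ∣ m.

Only the reverse direction holds.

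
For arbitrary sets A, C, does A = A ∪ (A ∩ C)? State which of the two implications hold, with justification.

Both inclusions hold; the sets are equal.

(⊆) Let x ∈ A. Then either x ∈ A and x ∉ C; or x ∈ A ∩ C. In each case x ∈ A ∪ (A ∩ C), so A ⊆ A ∪ (A ∩ C).

(⊇) Let x ∈ A ∪ (A ∩ C). Then either x ∈ A and x ∉ C; or x ∈ A ∩ C. In each case x ∈ A, so A ∪ (A ∩ C) ⊆ A.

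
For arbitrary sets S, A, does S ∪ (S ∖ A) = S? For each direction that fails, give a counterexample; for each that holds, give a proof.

The two sets are equal.

Forward inclusion. Let x ∈ S ∪ (S ∖ A). Then either x ∈ S and x ∉ A; or x ∈ S ∩ A. In each case x ∈ S, so S ∪ (S ∖ A) ⊆ S.

Reverse inclusion. Let x ∈ S. Then either x ∈ S and x ∉ A; or x ∈ S ∩ A. In each case x ∈ S ∪ (S ∖ A), so S ⊆ S ∪ (S ∖ A).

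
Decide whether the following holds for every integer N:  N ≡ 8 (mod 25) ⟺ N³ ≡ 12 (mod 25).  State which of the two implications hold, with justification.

[⇒] Suppose N ≡ 8 (mod 25). Write N = 25j + 8. Then (25j + 8)³ = 15625j³ + 15000j² + 4800j + 512 = 25(625j³ + 600j² + 192j + 20) + 12, so N³ ≡ 12 (mod 25).

[⇐] Conversely, suppose N³ ≡ 12 (mod 25). The only residue r in {0, …, 24} with r³ ≡ 12 (mod 25) is r = 8, so N ≡ 8 (mod 25).

Both implications hold.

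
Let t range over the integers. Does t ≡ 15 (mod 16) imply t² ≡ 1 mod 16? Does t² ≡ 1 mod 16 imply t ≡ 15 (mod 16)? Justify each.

(⟸) This fails: take t = 1. Then 1² = 1 ≡ 1 (mod 16), yet 1 ≡ 1 (mod 16), not 15.

(⟹) Suppose t ≡ 15 (mod 16). Write t = 16j + 15. Then (16j + 15)² = 256j² + 480j + 225 = 16(16j² + 30j + 14) + 1, so t² ≡ 1 (mod 16).

(⇒) holds; (⇐) fails.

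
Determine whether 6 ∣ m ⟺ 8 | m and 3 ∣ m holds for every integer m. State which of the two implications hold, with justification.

(⟹) This fails: take m = 6. Certainly 6 ∣ 6, but 8 ∤ 6.

(⟸) Suppose 8 ∣ m and 3 ∣ m. Any common multiple of 8 and 3 is a multiple of their lcm; here gcd(8, 3) = 1, so lcm(8, 3) = 8·3 = 24, so 24 ∣ m. Since 6 ∣ 24, it follows that 6 ∣ m.

Only the converse holds.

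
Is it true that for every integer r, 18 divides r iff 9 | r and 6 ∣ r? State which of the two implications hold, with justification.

Both directions hold; the statement is true.

(⟸) Suppose 9 ∣ r and 6 ∣ r. Any common multiple of 9 and 6 is a multiple of their lcm; here lcm(9, 6) = 9·6/gcd(9, 6) = 54/3 = 18, so 18 ∣ r.

(⟹) If 18 ∣ r, write r = 18q. Since 18 = 2·9, r = 9·(2q), so 9 ∣ r; and since 18 = 3·6, r = 6·(3q), so 6 ∣ r.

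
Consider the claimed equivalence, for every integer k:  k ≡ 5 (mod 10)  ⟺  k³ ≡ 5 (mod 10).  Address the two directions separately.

[⇐] For the converse, argue contrapositively. If k ≢ 5 (mod 10), then k is congruent to one of 0, 1, 2, 3, 4, 6, 7, 8, 9 modulo 10, and these give k³ ≡ 0, 1, 8, 7, 4, 6, 3, 2, 9 respectively — never 5.

[⇒] Suppose k ≡ 5 (mod 10). Write k = 10j + 5. Then (10j + 5)³ = 1000j³ + 1500j² + 750j + 125 = 10(100j³ + 150j² + 75j + 12) + 5, so k³ ≡ 5 (mod 10).

Equivalent; both directions hold.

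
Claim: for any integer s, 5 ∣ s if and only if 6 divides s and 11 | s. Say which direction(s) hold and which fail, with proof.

(⇒) This fails: take s = 5. Certainly 5 ∣ 5, but 6 ∤ 5.

(⇐) This fails: take s = 66. Both 6 ∣ 66 and 11 ∣ 66, yet 66 is not a multiple of 5 (since 66 = 13·5 + 1), so 5 ∤ 66.

Neither direction holds.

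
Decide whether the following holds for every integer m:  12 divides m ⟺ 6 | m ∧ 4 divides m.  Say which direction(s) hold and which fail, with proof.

Both directions hold.

[⇐] Suppose 6 ∣ m and 4 ∣ m. Any common multiple of 6 and 4 is a multiple of their lcm; here lcm(6, 4) = 6·4/gcd(6, 4) = 24/2 = 12, so 12 ∣ m.

[⇒] If 12 ∣ m, write m = 12q. Since 12 = 2·6, m = 6·(2q), so 6 ∣ m; and since 12 = 3·4, m = 4·(3q), so 4 ∣ m.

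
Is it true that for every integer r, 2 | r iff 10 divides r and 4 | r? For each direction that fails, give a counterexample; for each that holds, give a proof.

Only the converse holds.

Forward direction. This fails: take r = 2. Certainly 2 ∣ 2, but 10 ∤ 2.

Converse. Suppose 10 ∣ r and 4 ∣ r. Any common multiple of 10 and 4 is a multiple of their lcm; here lcm(10, 4) = 10·4/gcd(10, 4) = 40/2 = 20, so 20 ∣ r. Since 2 ∣ 20, it follows that 2 ∣ r.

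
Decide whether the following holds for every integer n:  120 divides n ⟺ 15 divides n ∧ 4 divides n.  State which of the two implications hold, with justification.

Not equivalent: only (⇒) holds.

(⟹) If 120 ∣ n, write n = 120q. Since 120 = 8·15, n = 15·(8q), so 15 ∣ n; and since 120 = 30·4, n = 4·(30q), so 4 ∣ n.

(⟸) This fails: take n = 60. Both 15 ∣ 60 and 4 ∣ 60, yet 60 is not a multiple of 120 (since 60 = 0·120 + 60), so 120 ∤ 60.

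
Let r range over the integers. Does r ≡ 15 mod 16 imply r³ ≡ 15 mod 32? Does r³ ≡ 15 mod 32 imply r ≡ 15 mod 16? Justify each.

Only the converse holds.

Converse. The residues r modulo 32 with r³ ≡ 15 (mod 32) are exactly {15}, and each is ≡ 15 (mod 16).

Forward direction. This fails: take r = 31. Then 31 ≡ 15 (mod 16), but 31³ = 29791 ≡ 31 (mod 32), not 15.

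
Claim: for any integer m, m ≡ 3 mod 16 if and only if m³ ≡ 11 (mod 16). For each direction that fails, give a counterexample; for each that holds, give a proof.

(→) Suppose m ≡ 3 mod 16. Write m = 16j + 3. Then (16j + 3)³ = 4096j³ + 2304j² + 432j + 27 = 16(256j³ + 144j² + 27j + 1) + 11, so m³ ≡ 11 (mod 16).

(←) Conversely, suppose m³ ≡ 11 (mod 16). The only residue r in {0, …, 15} with r³ ≡ 11 (mod 16) is r = 3, so m ≡ 3 (mod 16).

Both implications hold.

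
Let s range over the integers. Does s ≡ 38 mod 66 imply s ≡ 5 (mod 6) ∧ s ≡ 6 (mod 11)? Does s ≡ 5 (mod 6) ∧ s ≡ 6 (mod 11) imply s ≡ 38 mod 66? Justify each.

Both directions fail.

(⇒) This fails: s = 38 gives 38 ≡ 38 (mod 66) but 38 ≡ 2 (mod 6), so the conjunction on the right does not hold.

(⇐) This fails: s = 17 satisfies both congruences on the right (17 ≡ 5 mod 6 and 17 ≡ 6 mod 11) yet 17 ≡ 17 (mod 66), not 38.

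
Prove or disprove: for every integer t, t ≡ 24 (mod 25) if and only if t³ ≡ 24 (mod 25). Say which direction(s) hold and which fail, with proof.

Both directions hold.

(→) Suppose t ≡ 24 (mod 25). Write t = 25j + 24. Then (25j + 24)³ = 15625j³ + 45000j² + 43200j + 13824 = 25(625j³ + 1800j² + 1728j + 552) + 24, so t³ ≡ 24 (mod 25).

(←) Conversely, suppose t³ ≡ 24 (mod 25). The only residue r in {0, …, 24} with r³ ≡ 24 (mod 25) is r = 24, so t ≡ 24 (mod 25).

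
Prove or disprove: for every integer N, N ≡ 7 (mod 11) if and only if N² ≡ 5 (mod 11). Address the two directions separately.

(⇒) holds; (⇐) fails.

Forward direction. Suppose N ≡ 7 (mod 11). Write N = 11j + 7. Then (11j + 7)² = 121j² + 154j + 49 = 11(11j² + 14j + 4) + 5, so N² ≡ 5 (mod 11).

Converse. This fails: take N = 4. Then 4² = 16 ≡ 5 (mod 11), yet 4 ≡ 4 (mod 11), not 7.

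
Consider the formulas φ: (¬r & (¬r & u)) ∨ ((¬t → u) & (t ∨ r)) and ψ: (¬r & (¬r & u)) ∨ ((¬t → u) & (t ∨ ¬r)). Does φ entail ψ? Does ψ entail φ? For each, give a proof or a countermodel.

Only the converse holds.

(←) Assume the antecedent. If t is true, the consequent reduces to true regardless of the other variables. If t is false, the antecedent forces (r = F, t = F, u = T), and the consequent holds there. Either way the consequent holds.

(→) This fails. Under r = T, t = F, u = T, the left side is true but the right side is false.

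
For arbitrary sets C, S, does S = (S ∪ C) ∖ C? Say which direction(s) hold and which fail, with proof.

Only the reverse inclusion holds.

(⟸) Let x ∈ (S ∪ C) ∖ C. Then x ∈ S and x ∉ C, from which x ∈ S.

(⟹) This inclusion fails. Take C = {1}, S = {1}; then 1 ∈ S but 1 ∉ (S ∪ C) ∖ C.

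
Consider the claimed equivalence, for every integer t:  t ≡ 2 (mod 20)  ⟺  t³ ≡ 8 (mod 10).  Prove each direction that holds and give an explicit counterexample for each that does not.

Only the forward direction holds.

[⇒] Suppose t ≡ 2 (mod 20). Then t³ ≡ 2³ = 8 (mod 20), and since 10 ∣ 20, also t³ ≡ 8 (mod 10).

[⇐] This fails: take t = 12. Then 12³ = 1728 ≡ 8 (mod 10), yet 12 ≡ 12 (mod 20), not 2.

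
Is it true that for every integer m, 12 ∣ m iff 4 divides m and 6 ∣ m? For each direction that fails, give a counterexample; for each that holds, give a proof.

Both implications hold.

[⇐] Suppose 4 ∣ m and 6 ∣ m. Any common multiple of 4 and 6 is a multiple of their lcm; here lcm(4, 6) = 4·6/gcd(4, 6) = 24/2 = 12, so 12 ∣ m.

[⇒] If 12 ∣ m, write m = 12q. Since 12 = 3·4, m = 4·(3q), so 4 ∣ m; and since 12 = 2·6, m = 6·(2q), so 6 ∣ m.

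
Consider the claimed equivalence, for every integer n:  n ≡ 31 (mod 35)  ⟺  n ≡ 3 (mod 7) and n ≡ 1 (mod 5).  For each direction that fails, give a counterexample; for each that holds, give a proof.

(→) Suppose n ≡ 31 (mod 35); write n = 35j + 31. Since 7 ∣ 35, reducing mod 7 gives n ≡ 31 ≡ 3 (mod 7); since 5 ∣ 35, reducing mod 5 gives n ≡ 31 ≡ 1 (mod 5).

(←) Conversely, if n ≡ 3 (mod 7) and n ≡ 1 (mod 5), then by the Chinese remainder theorem n ≡ 31 (mod 35). This is exactly n ≡ 31 (mod 35).

Both directions hold.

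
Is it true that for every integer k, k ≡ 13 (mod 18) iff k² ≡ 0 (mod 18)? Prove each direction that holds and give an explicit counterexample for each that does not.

Forward direction. This fails: take k = 13. Then 13 ≡ 13 (mod 18), but 13² = 169 ≡ 7 (mod 18), not 0.

Converse. This fails: take k = 0. Then 0² = 0 ≡ 0 (mod 18), yet 0 ≡ 0 (mod 18), not 13.

Neither implication holds.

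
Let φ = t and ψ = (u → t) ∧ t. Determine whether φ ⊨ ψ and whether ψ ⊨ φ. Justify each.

The biconditional holds.

Forward direction. Assume the antecedent. If u is true, the antecedent forces (u = T, t = T), and (u → t) ∧ t holds there. If u is false, the antecedent forces (u = F, t = T), and (u → t) ∧ t holds there. Either way (u → t) ∧ t holds.

Converse. Assume the antecedent. If u is true, the antecedent forces (u = T, t = T), and t holds there. If u is false, the antecedent forces (u = F, t = T), and t holds there. Either way t holds.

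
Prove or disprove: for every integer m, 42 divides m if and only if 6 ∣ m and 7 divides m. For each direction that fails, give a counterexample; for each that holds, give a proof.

Both directions hold.

(⟹) If 42 ∣ m, write m = 42q. Since 42 = 7·6, m = 6·(7q), so 6 ∣ m; and since 42 = 6·7, m = 7·(6q), so 7 ∣ m.

(⟸) Suppose 6 ∣ m and 7 ∣ m. Any common multiple of 6 and 7 is a multiple of their lcm; here gcd(6, 7) = 1, so lcm(6, 7) = 6·7 = 42, so 42 ∣ m.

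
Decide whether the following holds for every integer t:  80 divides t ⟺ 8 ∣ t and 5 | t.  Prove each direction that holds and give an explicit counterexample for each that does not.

(⟹) If 80 ∣ t, write t = 80q. Since 80 = 10·8, t = 8·(10q), so 8 ∣ t; and since 80 = 16·5, t = 5·(16q), so 5 ∣ t.

(⟸) This fails: take t = 40. Both 8 ∣ 40 and 5 ∣ 40, yet 40 is not a multiple of 80 (since 40 = 0·80 + 40), so 80 ∤ 40.

(⇒) holds; (⇐) fails.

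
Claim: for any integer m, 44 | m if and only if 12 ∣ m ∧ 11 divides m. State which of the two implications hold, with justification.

(⇒) fails; (⇐) holds.

(⟸) Suppose 12 ∣ m and 11 ∣ m. Any common multiple of 12 and 11 is a multiple of their lcm; here gcd(12, 11) = 1, so lcm(12, 11) = 12·11 = 132, so 132 ∣ m. Since 44 ∣ 132, it follows that 44 ∣ m.

(⟹) This fails: take m = 44. Certainly 44 ∣ 44, but 12 ∤ 44.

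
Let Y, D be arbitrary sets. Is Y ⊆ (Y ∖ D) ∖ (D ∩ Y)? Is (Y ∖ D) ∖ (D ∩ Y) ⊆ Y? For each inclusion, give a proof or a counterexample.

Only the reverse inclusion holds.

(⟸) Let x ∈ (Y ∖ D) ∖ (D ∩ Y). Then x ∈ Y and x ∉ D, from which x ∈ Y.

(⟹) This inclusion fails. Take Y = {1}, D = {1}; then 1 ∈ Y but 1 ∉ (Y ∖ D) ∖ (D ∩ Y).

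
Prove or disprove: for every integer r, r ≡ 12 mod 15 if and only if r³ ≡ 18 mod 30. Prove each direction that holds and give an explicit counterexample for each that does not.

Only the converse holds.

(⟹) This fails: take r = 27. Then 27 ≡ 12 (mod 15), but 27³ = 19683 ≡ 3 (mod 30), not 18.

(⟸) Conversely, the residues r modulo 30 with r³ ≡ 18 (mod 30) are exactly {12}, and each is ≡ 12 (mod 15).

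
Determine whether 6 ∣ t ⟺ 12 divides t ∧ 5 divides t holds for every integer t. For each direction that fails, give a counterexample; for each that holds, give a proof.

Forward direction. This fails: take t = 6. Certainly 6 ∣ 6, but 12 ∤ 6.

Converse. Suppose 12 ∣ t and 5 ∣ t. Any common multiple of 12 and 5 is a multiple of their lcm; here gcd(12, 5) = 1, so lcm(12, 5) = 12·5 = 60, so 60 ∣ t. Since 6 ∣ 60, it follows that 6 ∣ t.

The forward direction fails; the converse holds.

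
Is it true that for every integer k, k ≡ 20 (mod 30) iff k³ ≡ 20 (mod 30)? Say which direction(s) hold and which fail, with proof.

The biconditional holds.

(⟹) Suppose k ≡ 20 (mod 30). Write k = 30j + 20. Then (30j + 20)³ = 27000j³ + 54000j² + 36000j + 8000 = 30(900j³ + 1800j² + 1200j + 266) + 20, so k³ ≡ 20 (mod 30).

(⟸) Conversely, suppose k³ ≡ 20 (mod 30). The only residue r in {0, …, 29} with r³ ≡ 20 (mod 30) is r = 20, so k ≡ 20 (mod 30).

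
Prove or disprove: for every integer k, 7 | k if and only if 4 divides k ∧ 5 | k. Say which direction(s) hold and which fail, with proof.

[⇒] This fails: take k = 7. Certainly 7 ∣ 7, but 4 ∤ 7.

[⇐] This fails: take k = 20. Both 4 ∣ 20 and 5 ∣ 20, yet 20 is not a multiple of 7 (since 20 = 2·7 + 6), so 7 ∤ 20.

Both directions fail.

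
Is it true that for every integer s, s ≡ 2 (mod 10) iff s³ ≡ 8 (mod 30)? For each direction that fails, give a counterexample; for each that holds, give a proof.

(⟹) This fails: take s = 12. Then 12 ≡ 2 (mod 10), but 12³ = 1728 ≡ 18 (mod 30), not 8.

(⟸) Conversely, the residues r modulo 30 with r³ ≡ 8 (mod 30) are exactly {2}, and each is ≡ 2 (mod 10).

Only the reverse direction holds.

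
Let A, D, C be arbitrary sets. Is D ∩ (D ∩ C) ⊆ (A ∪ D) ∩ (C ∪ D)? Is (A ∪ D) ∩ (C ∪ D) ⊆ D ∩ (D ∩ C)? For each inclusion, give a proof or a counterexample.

Reverse inclusion. This inclusion fails. Take A = ∅, D = {1}, C = ∅; then 1 ∈ (A ∪ D) ∩ (C ∪ D) but 1 ∉ D ∩ (D ∩ C).

Forward inclusion. Let x ∈ D ∩ (D ∩ C). Then either x ∈ D ∩ C and x ∉ A; or x ∈ A ∩ D ∩ C. In each case x ∈ (A ∪ D) ∩ (C ∪ D), so D ∩ (D ∩ C) ⊆ (A ∪ D) ∩ (C ∪ D).

(⊆) holds; (⊇) fails.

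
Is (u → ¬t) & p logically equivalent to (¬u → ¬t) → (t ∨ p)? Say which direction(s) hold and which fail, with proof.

The forward direction holds; the converse fails.

Forward direction. Assume the antecedent. If p is true, (¬u → ¬t) → (t ∨ p) reduces to true regardless of the other variables. If p is false, the antecedent cannot hold. Either way (¬u → ¬t) → (t ∨ p) holds.

Converse. This fails. Under p = F, u = F, t = T, the left side is false but the right side is true.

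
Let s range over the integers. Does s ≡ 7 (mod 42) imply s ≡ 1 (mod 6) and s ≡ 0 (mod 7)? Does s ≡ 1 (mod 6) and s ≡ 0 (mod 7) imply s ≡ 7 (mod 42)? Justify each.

Both directions hold; the statement is true.

[⇐] If s ≡ 1 (mod 6) and s ≡ 0 (mod 7), then by the Chinese remainder theorem s ≡ 7 (mod 42). This is exactly s ≡ 7 (mod 42).

[⇒] Suppose s ≡ 7 (mod 42); write s = 42j + 7. Since 6 ∣ 42, reducing mod 6 gives s ≡ 7 ≡ 1 (mod 6); since 7 ∣ 42, reducing mod 7 gives s ≡ 7 ≡ 0 (mod 7).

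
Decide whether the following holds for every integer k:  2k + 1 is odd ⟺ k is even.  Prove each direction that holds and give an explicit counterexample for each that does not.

(⟹) This fails: take k = 1. Then 2k + 1 = 3, which is odd, yet k = 1 is odd, not even.

(⟸) Suppose k is even. Since 2 is even, 2k is even for every k, so 2k + 1 has the same parity as 1, which is odd. Hence 2k + 1 is odd.

(⇒) fails; (⇐) holds.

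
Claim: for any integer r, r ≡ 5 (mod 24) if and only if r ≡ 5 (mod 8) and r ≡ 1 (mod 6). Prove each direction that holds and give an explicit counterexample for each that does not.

(⇒) fails and (⇐) fails.

Forward direction. This fails: r = 5 gives 5 ≡ 5 (mod 24) but 5 ≡ 5 (mod 6), so the conjunction on the right does not hold.

Converse. This fails: r = 13 satisfies both congruences on the right (13 ≡ 5 mod 8 and 13 ≡ 1 mod 6) yet 13 ≡ 13 (mod 24), not 5.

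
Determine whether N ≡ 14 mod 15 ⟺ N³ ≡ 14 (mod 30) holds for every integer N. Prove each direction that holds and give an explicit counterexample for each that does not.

Forward direction. This fails: take N = 29. Then 29 ≡ 14 (mod 15), but 29³ = 24389 ≡ 29 (mod 30), not 14.

Converse. The residues r modulo 30 with r³ ≡ 14 (mod 30) are exactly {14}, and each is ≡ 14 (mod 15).

Not equivalent: only (⇐) holds.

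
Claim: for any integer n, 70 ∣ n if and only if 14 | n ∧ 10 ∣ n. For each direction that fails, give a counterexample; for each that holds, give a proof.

(⟹) If 70 ∣ n, write n = 70q. Since 70 = 5·14, n = 14·(5q), so 14 ∣ n; and since 70 = 7·10, n = 10·(7q), so 10 ∣ n.

(⟸) Suppose 14 ∣ n and 10 ∣ n. Any common multiple of 14 and 10 is a multiple of their lcm; here lcm(14, 10) = 14·10/gcd(14, 10) = 140/2 = 70, so 70 ∣ n.

Both directions hold.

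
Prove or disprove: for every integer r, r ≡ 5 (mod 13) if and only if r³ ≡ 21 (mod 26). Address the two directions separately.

Neither implication holds.

(⟹) This fails: take r = 18. Then 18 ≡ 5 (mod 13), but 18³ = 5832 ≡ 8 (mod 26), not 21.

(⟸) This fails: take r = 15. Then 15³ = 3375 ≡ 21 (mod 26), yet 15 ≡ 2 (mod 13), not 5.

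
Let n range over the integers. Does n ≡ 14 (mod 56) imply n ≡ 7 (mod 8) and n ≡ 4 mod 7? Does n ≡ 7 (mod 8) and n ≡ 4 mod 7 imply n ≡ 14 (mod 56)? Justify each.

Both directions fail.

[⇒] This fails: n = 14 gives 14 ≡ 14 (mod 56) but 14 ≡ 6 (mod 8), so the conjunction on the right does not hold.

[⇐] This fails: n = 39 satisfies both congruences on the right (39 ≡ 7 mod 8 and 39 ≡ 4 mod 7) yet 39 ≡ 39 (mod 56), not 14.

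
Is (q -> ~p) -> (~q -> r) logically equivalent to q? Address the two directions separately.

The forward direction fails; the converse holds.

(⇒) This fails. Under r = T, q = F, p = F, the left side is true but the right side is false.

(⇐) Assume the antecedent. If r is true, (q -> ~p) -> (~q -> r) reduces to true regardless of the other variables. If r is false, the antecedent forces (r = F, q = T, p = F) or (r = F, q = T, p = T), and (q -> ~p) -> (~q -> r) holds there. Either way (q -> ~p) -> (~q -> r) holds.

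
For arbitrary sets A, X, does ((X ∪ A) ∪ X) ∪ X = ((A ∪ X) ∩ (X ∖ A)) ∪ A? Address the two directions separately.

Both inclusions hold; the sets are equal.

Forward inclusion. Let x ∈ ((X ∪ A) ∪ X) ∪ X. Then either x ∈ A and x ∉ X; or x ∈ X and x ∉ A; or x ∈ A ∩ X. In each case x ∈ ((A ∪ X) ∩ (X ∖ A)) ∪ A, so ((X ∪ A) ∪ X) ∪ X ⊆ ((A ∪ X) ∩ (X ∖ A)) ∪ A.

Reverse inclusion. Let x ∈ ((A ∪ X) ∩ (X ∖ A)) ∪ A. Then either x ∈ A and x ∉ X; or x ∈ X and x ∉ A; or x ∈ A ∩ X. In each case x ∈ ((X ∪ A) ∪ X) ∪ X, so ((A ∪ X) ∩ (X ∖ A)) ∪ A ⊆ ((X ∪ A) ∪ X) ∪ X.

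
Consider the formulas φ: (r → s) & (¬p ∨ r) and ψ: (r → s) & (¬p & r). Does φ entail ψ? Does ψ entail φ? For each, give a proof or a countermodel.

Only the reverse direction holds.

[⇐] Assume the antecedent. If s is true, the antecedent forces (s = T, r = T, p = F), and (r → s) & (¬p ∨ r) holds there. If s is false, the antecedent cannot hold. Either way (r → s) & (¬p ∨ r) holds.

[⇒] This fails. Under s = F, r = F, p = F, the left side is true but the right side is false.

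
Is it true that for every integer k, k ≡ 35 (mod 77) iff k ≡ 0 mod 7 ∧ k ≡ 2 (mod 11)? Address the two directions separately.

(⇒) Suppose k ≡ 35 (mod 77); write k = 77j + 35. Since 7 ∣ 77, reducing mod 7 gives k ≡ 35 ≡ 0 (mod 7); since 11 ∣ 77, reducing mod 11 gives k ≡ 35 ≡ 2 (mod 11).

(⇐) Conversely, if k ≡ 0 (mod 7) and k ≡ 2 (mod 11), then by the Chinese remainder theorem k ≡ 35 (mod 77). This is exactly k ≡ 35 (mod 77).

Equivalent; both directions hold.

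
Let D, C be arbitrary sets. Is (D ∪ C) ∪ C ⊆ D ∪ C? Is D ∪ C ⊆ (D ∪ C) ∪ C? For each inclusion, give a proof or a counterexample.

(⟹) Let x ∈ (D ∪ C) ∪ C. Then either x ∈ D and x ∉ C; or x ∈ C and x ∉ D; or x ∈ D ∩ C. In each case x ∈ D ∪ C, so (D ∪ C) ∪ C ⊆ D ∪ C.

(⟸) Let x ∈ D ∪ C. Then either x ∈ D and x ∉ C; or x ∈ C and x ∉ D; or x ∈ D ∩ C. In each case x ∈ (D ∪ C) ∪ C, so D ∪ C ⊆ (D ∪ C) ∪ C.

The two sets are equal.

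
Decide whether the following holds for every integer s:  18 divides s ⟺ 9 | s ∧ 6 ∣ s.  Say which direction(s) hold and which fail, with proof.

(⇒) If 18 ∣ s, write s = 18q. Since 18 = 2·9, s = 9·(2q), so 9 ∣ s; and since 18 = 3·6, s = 6·(3q), so 6 ∣ s.

(⇐) Suppose 9 ∣ s and 6 ∣ s. Any common multiple of 9 and 6 is a multiple of their lcm; here lcm(9, 6) = 9·6/gcd(9, 6) = 54/3 = 18, so 18 ∣ s.

Both implications hold.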